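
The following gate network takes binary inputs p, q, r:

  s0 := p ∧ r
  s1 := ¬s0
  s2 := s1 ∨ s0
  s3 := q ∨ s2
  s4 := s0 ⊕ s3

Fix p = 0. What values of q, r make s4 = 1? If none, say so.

q=0 r=1

s4 = s0 ⊕ s3 must be 1, so s0 and s3 differ.
Check with p = 0 and q=0, r=1:
s0 = p ∧ r = 0 ∧ 1 = 0
s1 = ¬s0 = ¬0 = 1
s2 = s1 ∨ s0 = 1 ∨ 0 = 1
s3 = q ∨ s2 = 0 ∨ 1 = 1
s4 = s0 ⊕ s3 = 0 ⊕ 1 = 1
So s4 = 1.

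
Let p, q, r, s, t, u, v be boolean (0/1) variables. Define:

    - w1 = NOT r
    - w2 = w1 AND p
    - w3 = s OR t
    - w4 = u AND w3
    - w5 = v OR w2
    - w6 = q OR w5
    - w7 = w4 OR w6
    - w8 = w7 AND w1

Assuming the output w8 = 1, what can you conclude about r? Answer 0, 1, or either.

0

w8 = w7 AND w1 must be 1, so both w7 = 1 and w1 = 1.
w7 = w4 OR w6 must be 1, so at least one of w4, w6 is 1.
w1 = NOT r must be 1, so r = 0.
Every assignment with w8 = 1 has r = 0; there are 59 such assignment(s).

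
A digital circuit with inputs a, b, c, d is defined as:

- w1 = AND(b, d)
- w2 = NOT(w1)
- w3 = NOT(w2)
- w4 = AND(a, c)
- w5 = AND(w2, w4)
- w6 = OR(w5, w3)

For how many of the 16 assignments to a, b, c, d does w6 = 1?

w6 = OR(w5, w3) must be 1, so at least one of w5, w3 is 1.
Enumerating the 16 input combinations, 7 give w6 = 1 and 9 give w6 = 0.

7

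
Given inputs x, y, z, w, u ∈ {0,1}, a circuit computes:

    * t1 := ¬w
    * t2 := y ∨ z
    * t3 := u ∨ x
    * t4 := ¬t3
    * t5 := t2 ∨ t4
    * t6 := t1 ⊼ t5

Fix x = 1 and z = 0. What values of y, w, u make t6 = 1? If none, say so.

t6 = t1 ⊼ t5 must be 1, so at least one of t1, t5 is 0.
Check with x = 1 and z = 0 and y=1, w=1, u=0:
t1 = ¬w = ¬1 = 0
t2 = y ∨ z = 1 ∨ 0 = 1
t3 = u ∨ x = 0 ∨ 1 = 1
t4 = ¬t3 = ¬1 = 0
t5 = t2 ∨ t4 = 1 ∨ 0 = 1
t6 = t1 ⊼ t5 = 0 ⊼ 1 = 1
So t6 = 1.

y=1 w=1 u=0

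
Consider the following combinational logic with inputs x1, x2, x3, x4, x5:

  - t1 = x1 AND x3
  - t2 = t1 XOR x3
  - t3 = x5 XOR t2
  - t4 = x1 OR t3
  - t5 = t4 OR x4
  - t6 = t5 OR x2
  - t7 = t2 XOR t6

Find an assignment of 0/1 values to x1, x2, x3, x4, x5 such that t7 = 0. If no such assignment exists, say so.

x1=0 x2=0 x3=1 x4=1 x5=0

t7 = t2 XOR t6 must be 0, so t2 and t6 are equal.
Check with x1=0 x2=0 x3=1 x4=1 x5=0:
t1 = x1 AND x3 = 0 AND 1 = 0
t2 = t1 XOR x3 = 0 XOR 1 = 1
t3 = x5 XOR t2 = 0 XOR 1 = 1
t4 = x1 OR t3 = 0 OR 1 = 1
t5 = t4 OR x4 = 1 OR 1 = 1
t6 = t5 OR x2 = 1 OR 0 = 1
t7 = t2 XOR t6 = 1 XOR 1 = 0
So t7 = 0 as required.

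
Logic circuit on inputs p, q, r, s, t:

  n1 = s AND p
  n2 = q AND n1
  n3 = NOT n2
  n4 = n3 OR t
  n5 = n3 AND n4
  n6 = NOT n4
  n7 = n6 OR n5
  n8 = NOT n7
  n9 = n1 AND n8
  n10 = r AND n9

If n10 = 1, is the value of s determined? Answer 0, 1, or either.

1

n10 = r AND n9 must be 1, so both r = 1 and n9 = 1.
n9 = n1 AND n8 must be 1, so both n1 = 1 and n8 = 1.
Every assignment with n10 = 1 has s = 1; there are 1 such assignment(s).
  p=1, q=1, r=1, s=1, t=1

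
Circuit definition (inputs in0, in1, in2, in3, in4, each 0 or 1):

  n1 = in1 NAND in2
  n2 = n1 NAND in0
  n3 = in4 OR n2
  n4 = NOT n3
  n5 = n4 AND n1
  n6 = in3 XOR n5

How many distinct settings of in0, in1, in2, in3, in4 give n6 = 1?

16

n6 = in3 XOR n5 must be 1, so in3 and n5 differ.
Enumerating the 32 input combinations, 16 give n6 = 1 and 16 give n6 = 0.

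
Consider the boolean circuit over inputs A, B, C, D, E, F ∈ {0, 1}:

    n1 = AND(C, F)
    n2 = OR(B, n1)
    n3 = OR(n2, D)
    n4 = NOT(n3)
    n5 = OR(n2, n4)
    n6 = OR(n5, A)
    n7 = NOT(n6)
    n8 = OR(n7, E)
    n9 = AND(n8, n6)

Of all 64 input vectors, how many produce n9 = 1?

n9 = AND(n8, n6) must be 1, so both n8 = 1 and n6 = 1.
n8 = OR(n7, E) must be 1, so at least one of n7, E is 1.
Enumerating the 64 input combinations, 29 give n9 = 1 and 35 give n9 = 0.

29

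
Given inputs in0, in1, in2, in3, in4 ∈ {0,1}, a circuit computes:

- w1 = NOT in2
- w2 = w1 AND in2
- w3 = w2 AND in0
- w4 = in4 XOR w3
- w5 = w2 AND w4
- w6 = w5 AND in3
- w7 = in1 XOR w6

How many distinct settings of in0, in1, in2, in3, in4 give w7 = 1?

w7 = in1 XOR w6 must be 1, so in1 and w6 differ.
Enumerating the 32 input combinations, 16 give w7 = 1 and 16 give w7 = 0.

16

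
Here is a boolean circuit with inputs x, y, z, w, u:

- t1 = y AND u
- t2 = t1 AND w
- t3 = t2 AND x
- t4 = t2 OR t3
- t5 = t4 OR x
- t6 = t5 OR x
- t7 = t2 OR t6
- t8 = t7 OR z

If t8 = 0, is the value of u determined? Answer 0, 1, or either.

Both values of u occur among assignments with t8 = 0:
  u=0: x=0, y=0, z=0, w=0, u=0
  u=1: x=0, y=0, z=0, w=0, u=1

either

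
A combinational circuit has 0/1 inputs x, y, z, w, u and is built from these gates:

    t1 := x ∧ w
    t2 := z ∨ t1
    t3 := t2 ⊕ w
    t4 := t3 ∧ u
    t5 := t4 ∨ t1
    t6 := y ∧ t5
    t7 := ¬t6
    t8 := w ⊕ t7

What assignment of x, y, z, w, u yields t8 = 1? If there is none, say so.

x=1 y=1 z=1 w=1 u=0

Check with x=1 y=1 z=1 w=1 u=0:
t1 = x ∧ w = 1 ∧ 1 = 1
t2 = z ∨ t1 = 1 ∨ 1 = 1
t3 = t2 ⊕ w = 1 ⊕ 1 = 0
t4 = t3 ∧ u = 0 ∧ 0 = 0
t5 = t4 ∨ t1 = 0 ∨ 1 = 1
t6 = y ∧ t5 = 1 ∧ 1 = 1
t7 = ¬t6 = ¬1 = 0
t8 = w ⊕ t7 = 1 ⊕ 0 = 1
So t8 = 1 as required.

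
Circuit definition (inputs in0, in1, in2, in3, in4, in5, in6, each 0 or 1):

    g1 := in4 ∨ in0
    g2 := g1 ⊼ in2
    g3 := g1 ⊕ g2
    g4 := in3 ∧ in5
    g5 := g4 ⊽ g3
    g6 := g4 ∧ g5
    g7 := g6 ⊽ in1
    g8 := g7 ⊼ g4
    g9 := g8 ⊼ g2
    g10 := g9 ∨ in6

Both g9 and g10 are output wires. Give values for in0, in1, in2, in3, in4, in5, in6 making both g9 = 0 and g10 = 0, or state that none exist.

in0=1 in1=1 in2=0 in3=0 in4=0 in5=1 in6=0

Check with in0=1 in1=1 in2=0 in3=0 in4=0 in5=1 in6=0:
g1 = in4 ∨ in0 = 0 ∨ 1 = 1
g2 = g1 ⊼ in2 = 1 ⊼ 0 = 1
g3 = g1 ⊕ g2 = 1 ⊕ 1 = 0
g4 = in3 ∧ in5 = 0 ∧ 1 = 0
g5 = g4 ⊽ g3 = 0 ⊽ 0 = 1
g6 = g4 ∧ g5 = 0 ∧ 1 = 0
g7 = g6 ⊽ in1 = 0 ⊽ 1 = 0
g8 = g7 ⊼ g4 = 0 ⊼ 0 = 1
g9 = g8 ⊼ g2 = 1 ⊼ 1 = 0
g10 = g9 ∨ in6 = 0 ∨ 0 = 0
So g9 = 0 and g10 = 0.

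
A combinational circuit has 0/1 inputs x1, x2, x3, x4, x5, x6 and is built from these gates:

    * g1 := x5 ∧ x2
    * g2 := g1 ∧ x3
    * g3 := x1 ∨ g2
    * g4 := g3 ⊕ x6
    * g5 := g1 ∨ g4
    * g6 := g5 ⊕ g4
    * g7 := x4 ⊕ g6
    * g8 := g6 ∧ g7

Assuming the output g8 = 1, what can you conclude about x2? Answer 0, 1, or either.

1

g8 = g6 ∧ g7 must be 1, so both g6 = 1 and g7 = 1.
g6 = g5 ⊕ g4 must be 1, so g5 and g4 differ.
Every assignment with g8 = 1 has x2 = 1; there are 4 such assignment(s).
  x1=0, x2=1, x3=0, x4=0, x5=1, x6=0
  x1=0, x2=1, x3=1, x4=0, x5=1, x6=1
  x1=1, x2=1, x3=0, x4=0, x5=1, x6=1
  x1=1, x2=1, x3=1, x4=0, x5=1, x6=1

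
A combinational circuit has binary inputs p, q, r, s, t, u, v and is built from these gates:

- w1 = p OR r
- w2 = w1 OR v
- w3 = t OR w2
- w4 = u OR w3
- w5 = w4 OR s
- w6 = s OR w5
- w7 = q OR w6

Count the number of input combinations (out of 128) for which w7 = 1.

127

w7 = q OR w6 must be 1, so at least one of q, w6 is 1.
Enumerating the 128 input combinations, 127 give w7 = 1 and 1 give w7 = 0.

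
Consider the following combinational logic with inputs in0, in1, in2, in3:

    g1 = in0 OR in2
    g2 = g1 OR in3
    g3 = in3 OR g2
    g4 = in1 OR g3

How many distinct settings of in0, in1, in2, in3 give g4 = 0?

1

g4 = in1 OR g3 must be 0, so both in1 = 0 and g3 = 0.
g3 = in3 OR g2 must be 0, so both in3 = 0 and g2 = 0.
g2 = g1 OR in3 must be 0, so both g1 = 0 and in3 = 0.
Satisfying assignments:
  in0=0, in1=0, in2=0, in3=0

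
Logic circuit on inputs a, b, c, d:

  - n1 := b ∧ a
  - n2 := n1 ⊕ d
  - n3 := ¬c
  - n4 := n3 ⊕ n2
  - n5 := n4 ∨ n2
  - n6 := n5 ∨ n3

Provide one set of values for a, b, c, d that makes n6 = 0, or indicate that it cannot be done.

a=0 b=0 c=1 d=0

Check with a=0 b=0 c=1 d=0:
n1 = b ∧ a = 0 ∧ 0 = 0
n2 = n1 ⊕ d = 0 ⊕ 0 = 0
n3 = ¬c = ¬1 = 0
n4 = n3 ⊕ n2 = 0 ⊕ 0 = 0
n5 = n4 ∨ n2 = 0 ∨ 0 = 0
n6 = n5 ∨ n3 = 0 ∨ 0 = 0
So n6 = 0 as required.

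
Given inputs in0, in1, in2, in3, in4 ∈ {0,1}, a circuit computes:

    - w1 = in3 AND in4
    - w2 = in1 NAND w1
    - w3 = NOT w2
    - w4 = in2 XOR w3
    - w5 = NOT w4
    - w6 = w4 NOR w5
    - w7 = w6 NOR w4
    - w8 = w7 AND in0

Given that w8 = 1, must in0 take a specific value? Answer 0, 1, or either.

w8 = w7 AND in0 must be 1, so both w7 = 1 and in0 = 1.
w7 = w6 NOR w4 must be 1, so both w6 = 0 and w4 = 0.
w6 = w4 NOR w5 must be 0, so at least one of w4, w5 is 1.
Every assignment with w8 = 1 has in0 = 1; there are 8 such assignment(s).

1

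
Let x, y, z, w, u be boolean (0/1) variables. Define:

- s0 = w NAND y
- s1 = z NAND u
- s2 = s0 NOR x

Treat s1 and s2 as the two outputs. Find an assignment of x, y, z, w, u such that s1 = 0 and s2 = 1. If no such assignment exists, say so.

Check with x=0, y=1, z=1, w=1, u=1:
s0 = w NAND y = 1 NAND 1 = 0
s1 = z NAND u = 1 NAND 1 = 0
s2 = s0 NOR x = 0 NOR 0 = 1
So s1 = 0 and s2 = 1.

x=0, y=1, z=1, w=1, u=1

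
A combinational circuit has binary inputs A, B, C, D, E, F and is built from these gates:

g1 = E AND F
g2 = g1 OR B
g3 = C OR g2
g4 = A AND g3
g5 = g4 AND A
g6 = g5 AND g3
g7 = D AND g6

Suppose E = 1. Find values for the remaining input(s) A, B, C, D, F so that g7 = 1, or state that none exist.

Check with E = 1 and A=1, B=0, C=1, D=1, F=0:
g1 = E AND F = 1 AND 0 = 0
g2 = g1 OR B = 0 OR 0 = 0
g3 = C OR g2 = 1 OR 0 = 1
g4 = A AND g3 = 1 AND 1 = 1
g5 = g4 AND A = 1 AND 1 = 1
g6 = g5 AND g3 = 1 AND 1 = 1
g7 = D AND g6 = 1 AND 1 = 1
So g7 = 1.

A=1 B=0 C=1 D=1 F=0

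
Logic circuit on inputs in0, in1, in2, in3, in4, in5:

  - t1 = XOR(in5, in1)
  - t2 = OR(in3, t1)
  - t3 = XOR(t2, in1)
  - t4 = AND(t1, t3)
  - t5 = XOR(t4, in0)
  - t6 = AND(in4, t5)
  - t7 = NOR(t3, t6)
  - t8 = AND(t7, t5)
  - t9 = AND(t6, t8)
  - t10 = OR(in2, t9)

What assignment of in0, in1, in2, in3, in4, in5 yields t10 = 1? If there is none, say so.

in0=1, in1=0, in2=1, in3=0, in4=0, in5=1

t10 = OR(in2, t9) must be 1, so at least one of in2, t9 is 1.
Check with in0=1, in1=0, in2=1, in3=0, in4=0, in5=1:
t1 = XOR(in5, in1) = XOR(1, 0) = 1
t2 = OR(in3, t1) = OR(0, 1) = 1
t3 = XOR(t2, in1) = XOR(1, 0) = 1
t4 = AND(t1, t3) = AND(1, 1) = 1
t5 = XOR(t4, in0) = XOR(1, 1) = 0
t6 = AND(in4, t5) = AND(0, 0) = 0
t7 = NOR(t3, t6) = NOR(1, 0) = 0
t8 = AND(t7, t5) = AND(0, 0) = 0
t9 = AND(t6, t8) = AND(0, 0) = 0
t10 = OR(in2, t9) = OR(1, 0) = 1
So t10 = 1 as required.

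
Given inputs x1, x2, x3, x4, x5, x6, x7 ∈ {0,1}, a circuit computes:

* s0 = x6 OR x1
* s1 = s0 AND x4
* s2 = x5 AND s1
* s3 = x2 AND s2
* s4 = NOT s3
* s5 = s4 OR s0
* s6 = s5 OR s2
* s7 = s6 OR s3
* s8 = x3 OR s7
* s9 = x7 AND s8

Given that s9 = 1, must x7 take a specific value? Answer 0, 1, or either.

s9 = x7 AND s8 must be 1, so both x7 = 1 and s8 = 1.
Every assignment with s9 = 1 has x7 = 1; there are 64 such assignment(s).

1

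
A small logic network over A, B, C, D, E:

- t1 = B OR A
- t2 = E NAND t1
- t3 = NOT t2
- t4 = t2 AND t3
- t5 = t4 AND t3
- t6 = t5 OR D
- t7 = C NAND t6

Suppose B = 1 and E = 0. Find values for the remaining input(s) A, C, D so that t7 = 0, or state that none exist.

A=1 C=1 D=1

Check with B = 1 and E = 0 and A=1, C=1, D=1:
t1 = B OR A = 1 OR 1 = 1
t2 = E NAND t1 = 0 NAND 1 = 1
t3 = NOT t2 = NOT 1 = 0
t4 = t2 AND t3 = 1 AND 0 = 0
t5 = t4 AND t3 = 0 AND 0 = 0
t6 = t5 OR D = 0 OR 1 = 1
t7 = C NAND t6 = 1 NAND 1 = 0
So t7 = 0.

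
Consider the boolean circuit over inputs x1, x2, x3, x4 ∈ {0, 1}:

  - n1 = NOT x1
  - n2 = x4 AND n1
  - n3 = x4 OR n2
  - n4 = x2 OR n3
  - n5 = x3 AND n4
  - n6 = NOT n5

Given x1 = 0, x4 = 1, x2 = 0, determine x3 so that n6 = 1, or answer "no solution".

x3=0

n6 = NOT n5 must be 1, so n5 = 0.
n5 = x3 AND n4 must be 0, so at least one of x3, n4 is 0.
Check with x1 = 0, x4 = 1, x2 = 0 and x3=0:
n1 = NOT x1 = NOT 0 = 1
n2 = x4 AND n1 = 1 AND 1 = 1
n3 = x4 OR n2 = 1 OR 1 = 1
n4 = x2 OR n3 = 0 OR 1 = 1
n5 = x3 AND n4 = 0 AND 1 = 0
n6 = NOT n5 = NOT 0 = 1
So n6 = 1.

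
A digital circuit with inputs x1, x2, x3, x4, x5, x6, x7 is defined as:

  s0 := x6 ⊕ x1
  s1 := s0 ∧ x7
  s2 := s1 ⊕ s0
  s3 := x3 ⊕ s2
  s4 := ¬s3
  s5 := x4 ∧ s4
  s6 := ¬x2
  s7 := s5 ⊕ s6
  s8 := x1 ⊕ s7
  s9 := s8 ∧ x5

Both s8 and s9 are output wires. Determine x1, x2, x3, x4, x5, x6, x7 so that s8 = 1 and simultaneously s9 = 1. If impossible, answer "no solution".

Check with x1=0, x2=1, x3=0, x4=1, x5=1, x6=0, x7=1:
s0 = x6 ⊕ x1 = 0 ⊕ 0 = 0
s1 = s0 ∧ x7 = 0 ∧ 1 = 0
s2 = s1 ⊕ s0 = 0 ⊕ 0 = 0
s3 = x3 ⊕ s2 = 0 ⊕ 0 = 0
s4 = ¬s3 = ¬0 = 1
s5 = x4 ∧ s4 = 1 ∧ 1 = 1
s6 = ¬x2 = ¬1 = 0
s7 = s5 ⊕ s6 = 1 ⊕ 0 = 1
s8 = x1 ⊕ s7 = 0 ⊕ 1 = 1
s9 = s8 ∧ x5 = 1 ∧ 1 = 1
So s8 = 1 and s9 = 1.

x1=0, x2=1, x3=0, x4=1, x5=1, x6=0, x7=1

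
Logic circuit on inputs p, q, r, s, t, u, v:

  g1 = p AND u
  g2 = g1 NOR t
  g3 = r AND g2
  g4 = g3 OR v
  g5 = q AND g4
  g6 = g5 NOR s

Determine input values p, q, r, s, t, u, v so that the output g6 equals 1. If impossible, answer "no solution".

p=0 q=0 r=1 s=0 t=1 u=0 v=1

Check with p=0 q=0 r=1 s=0 t=1 u=0 v=1:
g1 = p AND u = 0 AND 0 = 0
g2 = g1 NOR t = 0 NOR 1 = 0
g3 = r AND g2 = 1 AND 0 = 0
g4 = g3 OR v = 0 OR 1 = 1
g5 = q AND g4 = 0 AND 1 = 0
g6 = g5 NOR s = 0 NOR 0 = 1
So g6 = 1 as required.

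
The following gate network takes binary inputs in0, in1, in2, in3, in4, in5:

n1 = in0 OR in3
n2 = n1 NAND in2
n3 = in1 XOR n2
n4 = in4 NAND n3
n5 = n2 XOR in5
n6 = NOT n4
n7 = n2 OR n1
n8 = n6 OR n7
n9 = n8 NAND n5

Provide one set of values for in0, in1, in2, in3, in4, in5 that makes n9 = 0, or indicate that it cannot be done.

in0=1, in1=1, in2=0, in3=0, in4=1, in5=0

Check with in0=1, in1=1, in2=0, in3=0, in4=1, in5=0:
n1 = in0 OR in3 = 1 OR 0 = 1
n2 = n1 NAND in2 = 1 NAND 0 = 1
n3 = in1 XOR n2 = 1 XOR 1 = 0
n4 = in4 NAND n3 = 1 NAND 0 = 1
n5 = n2 XOR in5 = 1 XOR 0 = 1
n6 = NOT n4 = NOT 1 = 0
n7 = n2 OR n1 = 1 OR 1 = 1
n8 = n6 OR n7 = 0 OR 1 = 1
n9 = n8 NAND n5 = 1 NAND 1 = 0
So n9 = 0 as required.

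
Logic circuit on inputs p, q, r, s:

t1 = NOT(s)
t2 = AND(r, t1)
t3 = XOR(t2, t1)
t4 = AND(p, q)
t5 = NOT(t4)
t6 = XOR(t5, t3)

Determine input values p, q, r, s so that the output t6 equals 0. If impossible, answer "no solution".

t6 = XOR(t5, t3) must be 0, so t5 and t3 are equal.
Check with p=0 q=0 r=0 s=0:
t1 = NOT(s) = NOT 0 = 1
t2 = AND(r, t1) = AND(0, 1) = 0
t3 = XOR(t2, t1) = XOR(0, 1) = 1
t4 = AND(p, q) = AND(0, 0) = 0
t5 = NOT(t4) = NOT 0 = 1
t6 = XOR(t5, t3) = XOR(1, 1) = 0
So t6 = 0 as required.

p=0 q=0 r=0 s=0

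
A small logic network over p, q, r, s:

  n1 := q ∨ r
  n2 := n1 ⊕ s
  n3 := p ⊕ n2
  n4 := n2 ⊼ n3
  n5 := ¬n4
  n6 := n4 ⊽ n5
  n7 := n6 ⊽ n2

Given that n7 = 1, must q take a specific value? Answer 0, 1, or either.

Both values of q occur among assignments with n7 = 1:
  q=0: p=0, q=0, r=0, s=0
  q=1: p=0, q=1, r=0, s=1

either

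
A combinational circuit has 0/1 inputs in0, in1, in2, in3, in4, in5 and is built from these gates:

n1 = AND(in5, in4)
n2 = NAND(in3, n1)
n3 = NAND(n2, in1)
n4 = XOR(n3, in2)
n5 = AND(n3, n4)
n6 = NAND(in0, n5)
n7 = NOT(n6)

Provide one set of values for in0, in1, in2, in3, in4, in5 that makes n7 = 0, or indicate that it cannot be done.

n7 = NOT(n6) must be 0, so n6 = 1.
n6 = NAND(in0, n5) must be 1, so at least one of in0, n5 is 0.
Check with in0=0, in1=1, in2=0, in3=0, in4=0, in5=0:
n1 = AND(in5, in4) = AND(0, 0) = 0
n2 = NAND(in3, n1) = NAND(0, 0) = 1
n3 = NAND(n2, in1) = NAND(1, 1) = 0
n4 = XOR(n3, in2) = XOR(0, 0) = 0
n5 = AND(n3, n4) = AND(0, 0) = 0
n6 = NAND(in0, n5) = NAND(0, 0) = 1
n7 = NOT(n6) = NOT 1 = 0
So n7 = 0 as required.

in0=0, in1=1, in2=0, in3=0, in4=0, in5=0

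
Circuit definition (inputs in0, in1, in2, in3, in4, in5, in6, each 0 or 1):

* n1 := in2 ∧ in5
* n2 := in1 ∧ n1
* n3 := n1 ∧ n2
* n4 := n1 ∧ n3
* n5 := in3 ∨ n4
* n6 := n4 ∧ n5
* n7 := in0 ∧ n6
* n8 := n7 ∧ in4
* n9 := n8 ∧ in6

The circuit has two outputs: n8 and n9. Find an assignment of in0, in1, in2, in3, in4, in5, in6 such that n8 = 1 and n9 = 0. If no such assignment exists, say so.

Check with in0=1 in1=1 in2=1 in3=1 in4=1 in5=1 in6=0:
n1 = in2 ∧ in5 = 1 ∧ 1 = 1
n2 = in1 ∧ n1 = 1 ∧ 1 = 1
n3 = n1 ∧ n2 = 1 ∧ 1 = 1
n4 = n1 ∧ n3 = 1 ∧ 1 = 1
n5 = in3 ∨ n4 = 1 ∨ 1 = 1
n6 = n4 ∧ n5 = 1 ∧ 1 = 1
n7 = in0 ∧ n6 = 1 ∧ 1 = 1
n8 = n7 ∧ in4 = 1 ∧ 1 = 1
n9 = n8 ∧ in6 = 1 ∧ 0 = 0
So n8 = 1 and n9 = 0.

in0=1 in1=1 in2=1 in3=1 in4=1 in5=1 in6=0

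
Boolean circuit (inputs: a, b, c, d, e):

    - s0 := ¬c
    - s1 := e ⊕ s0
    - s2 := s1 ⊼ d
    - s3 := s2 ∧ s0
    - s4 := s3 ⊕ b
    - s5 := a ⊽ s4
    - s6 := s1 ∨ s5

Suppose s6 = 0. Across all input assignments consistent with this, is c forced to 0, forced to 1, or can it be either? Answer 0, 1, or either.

Both values of c occur among assignments with s6 = 0:
  c=0: a=0, b=0, c=0, d=0, e=1
  c=1: a=0, b=1, c=1, d=0, e=0

either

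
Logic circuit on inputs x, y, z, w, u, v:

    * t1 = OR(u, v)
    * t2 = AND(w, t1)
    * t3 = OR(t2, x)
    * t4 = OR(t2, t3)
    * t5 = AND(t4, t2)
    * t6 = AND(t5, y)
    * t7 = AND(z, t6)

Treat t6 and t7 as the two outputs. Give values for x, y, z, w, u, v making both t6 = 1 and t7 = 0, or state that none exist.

Check with x=0, y=1, z=0, w=1, u=0, v=1:
t1 = OR(u, v) = OR(0, 1) = 1
t2 = AND(w, t1) = AND(1, 1) = 1
t3 = OR(t2, x) = OR(1, 0) = 1
t4 = OR(t2, t3) = OR(1, 1) = 1
t5 = AND(t4, t2) = AND(1, 1) = 1
t6 = AND(t5, y) = AND(1, 1) = 1
t7 = AND(z, t6) = AND(0, 1) = 0
So t6 = 1 and t7 = 0.

x=0, y=1, z=0, w=1, u=0, v=1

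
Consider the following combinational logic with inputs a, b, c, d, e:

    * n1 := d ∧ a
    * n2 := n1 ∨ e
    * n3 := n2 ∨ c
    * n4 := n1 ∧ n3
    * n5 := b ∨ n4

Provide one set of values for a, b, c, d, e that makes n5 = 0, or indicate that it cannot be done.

a=0 b=0 c=1 d=0 e=1

n5 = b ∨ n4 must be 0, so both b = 0 and n4 = 0.
n4 = n1 ∧ n3 must be 0, so at least one of n1, n3 is 0.
Check with a=0 b=0 c=1 d=0 e=1:
n1 = d ∧ a = 0 ∧ 0 = 0
n2 = n1 ∨ e = 0 ∨ 1 = 1
n3 = n2 ∨ c = 1 ∨ 1 = 1
n4 = n1 ∧ n3 = 0 ∧ 1 = 0
n5 = b ∨ n4 = 0 ∨ 0 = 0
So n5 = 0 as required.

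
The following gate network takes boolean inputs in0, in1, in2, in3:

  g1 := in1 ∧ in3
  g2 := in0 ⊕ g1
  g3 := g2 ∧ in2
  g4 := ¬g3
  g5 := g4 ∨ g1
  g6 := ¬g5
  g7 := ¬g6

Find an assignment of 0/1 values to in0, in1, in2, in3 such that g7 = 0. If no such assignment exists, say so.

in0=1, in1=0, in2=1, in3=0

Check with in0=1, in1=0, in2=1, in3=0:
g1 = in1 ∧ in3 = 0 ∧ 0 = 0
g2 = in0 ⊕ g1 = 1 ⊕ 0 = 1
g3 = g2 ∧ in2 = 1 ∧ 1 = 1
g4 = ¬g3 = ¬1 = 0
g5 = g4 ∨ g1 = 0 ∨ 0 = 0
g6 = ¬g5 = ¬0 = 1
g7 = ¬g6 = ¬1 = 0
So g7 = 0 as required.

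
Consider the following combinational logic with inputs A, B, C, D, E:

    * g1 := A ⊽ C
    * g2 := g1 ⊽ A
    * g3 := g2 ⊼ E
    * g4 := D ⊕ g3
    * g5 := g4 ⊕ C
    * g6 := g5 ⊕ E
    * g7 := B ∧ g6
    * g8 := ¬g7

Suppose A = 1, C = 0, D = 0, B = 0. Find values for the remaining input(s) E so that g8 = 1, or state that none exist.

E=1

Check with A = 1, C = 0, D = 0, B = 0 and E=1:
g1 = A ⊽ C = 1 ⊽ 0 = 0
g2 = g1 ⊽ A = 0 ⊽ 1 = 0
g3 = g2 ⊼ E = 0 ⊼ 1 = 1
g4 = D ⊕ g3 = 0 ⊕ 1 = 1
g5 = g4 ⊕ C = 1 ⊕ 0 = 1
g6 = g5 ⊕ E = 1 ⊕ 1 = 0
g7 = B ∧ g6 = 0 ∧ 0 = 0
g8 = ¬g7 = ¬0 = 1
So g8 = 1.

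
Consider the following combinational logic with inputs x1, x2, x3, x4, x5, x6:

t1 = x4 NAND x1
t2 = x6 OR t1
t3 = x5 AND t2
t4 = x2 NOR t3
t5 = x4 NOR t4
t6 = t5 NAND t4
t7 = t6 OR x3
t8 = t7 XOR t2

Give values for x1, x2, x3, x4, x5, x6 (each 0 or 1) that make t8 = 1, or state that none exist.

t8 = t7 XOR t2 must be 1, so t7 and t2 differ.
Check with x1=1, x2=1, x3=1, x4=1, x5=0, x6=0:
t1 = x4 NAND x1 = 1 NAND 1 = 0
t2 = x6 OR t1 = 0 OR 0 = 0
t3 = x5 AND t2 = 0 AND 0 = 0
t4 = x2 NOR t3 = 1 NOR 0 = 0
t5 = x4 NOR t4 = 1 NOR 0 = 0
t6 = t5 NAND t4 = 0 NAND 0 = 1
t7 = t6 OR x3 = 1 OR 1 = 1
t8 = t7 XOR t2 = 1 XOR 0 = 1
So t8 = 1 as required.

x1=1, x2=1, x3=1, x4=1, x5=0, x6=0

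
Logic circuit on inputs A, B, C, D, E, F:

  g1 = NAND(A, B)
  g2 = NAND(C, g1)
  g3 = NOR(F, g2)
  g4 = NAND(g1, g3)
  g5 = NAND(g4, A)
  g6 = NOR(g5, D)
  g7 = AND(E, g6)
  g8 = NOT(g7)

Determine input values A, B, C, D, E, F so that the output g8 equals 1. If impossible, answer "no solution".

A=0, B=0, C=0, D=1, E=0, F=1

Check with A=0, B=0, C=0, D=1, E=0, F=1:
g1 = NAND(A, B) = NAND(0, 0) = 1
g2 = NAND(C, g1) = NAND(0, 1) = 1
g3 = NOR(F, g2) = NOR(1, 1) = 0
g4 = NAND(g1, g3) = NAND(1, 0) = 1
g5 = NAND(g4, A) = NAND(1, 0) = 1
g6 = NOR(g5, D) = NOR(1, 1) = 0
g7 = AND(E, g6) = AND(0, 0) = 0
g8 = NOT(g7) = NOT 0 = 1
So g8 = 1 as required.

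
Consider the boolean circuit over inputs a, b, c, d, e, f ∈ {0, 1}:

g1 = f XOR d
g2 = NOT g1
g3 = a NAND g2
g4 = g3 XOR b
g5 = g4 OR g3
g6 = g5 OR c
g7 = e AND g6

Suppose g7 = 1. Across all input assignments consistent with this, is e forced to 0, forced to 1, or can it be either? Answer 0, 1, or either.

1

g7 = e AND g6 must be 1, so both e = 1 and g6 = 1.
Every assignment with g7 = 1 has e = 1; there are 30 such assignment(s).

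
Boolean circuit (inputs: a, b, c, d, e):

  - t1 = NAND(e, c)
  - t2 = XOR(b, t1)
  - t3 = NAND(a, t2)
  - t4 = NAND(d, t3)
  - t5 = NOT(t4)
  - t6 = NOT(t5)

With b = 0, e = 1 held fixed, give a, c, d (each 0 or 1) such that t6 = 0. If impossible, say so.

Check with b = 0, e = 1 and a=1, c=1, d=1:
t1 = NAND(e, c) = NAND(1, 1) = 0
t2 = XOR(b, t1) = XOR(0, 0) = 0
t3 = NAND(a, t2) = NAND(1, 0) = 1
t4 = NAND(d, t3) = NAND(1, 1) = 0
t5 = NOT(t4) = NOT 0 = 1
t6 = NOT(t5) = NOT 1 = 0
So t6 = 0.

a=1, c=1, d=1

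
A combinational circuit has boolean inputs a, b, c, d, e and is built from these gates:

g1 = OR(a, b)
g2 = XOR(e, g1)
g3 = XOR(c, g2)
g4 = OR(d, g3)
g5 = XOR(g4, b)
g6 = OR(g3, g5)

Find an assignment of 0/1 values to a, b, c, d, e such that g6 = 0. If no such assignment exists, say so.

Check with a=1, b=0, c=1, d=0, e=0:
g1 = OR(a, b) = OR(1, 0) = 1
g2 = XOR(e, g1) = XOR(0, 1) = 1
g3 = XOR(c, g2) = XOR(1, 1) = 0
g4 = OR(d, g3) = OR(0, 0) = 0
g5 = XOR(g4, b) = XOR(0, 0) = 0
g6 = OR(g3, g5) = OR(0, 0) = 0
So g6 = 0 as required.

a=1, b=0, c=1, d=0, e=0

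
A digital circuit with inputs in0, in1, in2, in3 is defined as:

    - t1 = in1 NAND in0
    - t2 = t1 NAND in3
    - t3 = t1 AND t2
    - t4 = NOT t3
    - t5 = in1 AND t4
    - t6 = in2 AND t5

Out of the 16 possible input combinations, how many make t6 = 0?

13

t6 = in2 AND t5 must be 0, so at least one of in2, t5 is 0.
Enumerating the 16 input combinations, 13 give t6 = 0 and 3 give t6 = 1.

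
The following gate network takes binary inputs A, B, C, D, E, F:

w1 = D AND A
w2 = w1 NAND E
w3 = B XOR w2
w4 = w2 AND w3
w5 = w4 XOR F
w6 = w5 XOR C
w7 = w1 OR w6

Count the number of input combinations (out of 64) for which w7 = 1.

40

w7 = w1 OR w6 must be 1, so at least one of w1, w6 is 1.
Enumerating the 64 input combinations, 40 give w7 = 1 and 24 give w7 = 0.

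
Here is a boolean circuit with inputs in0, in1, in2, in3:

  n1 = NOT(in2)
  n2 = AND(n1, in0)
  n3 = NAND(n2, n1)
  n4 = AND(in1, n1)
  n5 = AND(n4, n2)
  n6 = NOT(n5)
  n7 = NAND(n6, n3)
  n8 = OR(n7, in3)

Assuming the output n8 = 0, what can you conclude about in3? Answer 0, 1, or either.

n8 = OR(n7, in3) must be 0, so both n7 = 0 and in3 = 0.
Every assignment with n8 = 0 has in3 = 0; there are 6 such assignment(s).

0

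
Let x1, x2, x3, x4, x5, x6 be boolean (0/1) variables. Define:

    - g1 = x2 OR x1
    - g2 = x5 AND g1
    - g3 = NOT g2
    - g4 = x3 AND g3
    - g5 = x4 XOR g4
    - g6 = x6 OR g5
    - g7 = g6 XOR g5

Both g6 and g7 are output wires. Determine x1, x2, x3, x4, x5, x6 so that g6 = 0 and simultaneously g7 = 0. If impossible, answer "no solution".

x1=1 x2=0 x3=0 x4=0 x5=1 x6=0

Check with x1=1 x2=0 x3=0 x4=0 x5=1 x6=0:
g1 = x2 OR x1 = 0 OR 1 = 1
g2 = x5 AND g1 = 1 AND 1 = 1
g3 = NOT g2 = NOT 1 = 0
g4 = x3 AND g3 = 0 AND 0 = 0
g5 = x4 XOR g4 = 0 XOR 0 = 0
g6 = x6 OR g5 = 0 OR 0 = 0
g7 = g6 XOR g5 = 0 XOR 0 = 0
So g6 = 0 and g7 = 0.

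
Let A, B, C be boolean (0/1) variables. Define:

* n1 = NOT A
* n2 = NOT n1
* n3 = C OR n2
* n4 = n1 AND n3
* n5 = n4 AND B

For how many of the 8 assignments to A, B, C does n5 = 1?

1

n5 = n4 AND B must be 1, so both n4 = 1 and B = 1.
n4 = n1 AND n3 must be 1, so both n1 = 1 and n3 = 1.
n1 = NOT A must be 1, so A = 0.
Satisfying assignments:
  A=0, B=1, C=1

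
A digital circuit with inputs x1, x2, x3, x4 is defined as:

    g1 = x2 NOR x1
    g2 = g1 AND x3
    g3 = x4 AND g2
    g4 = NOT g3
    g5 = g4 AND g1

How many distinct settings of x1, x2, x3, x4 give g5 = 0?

g5 = g4 AND g1 must be 0, so at least one of g4, g1 is 0.
Enumerating the 16 input combinations, 13 give g5 = 0 and 3 give g5 = 1.

13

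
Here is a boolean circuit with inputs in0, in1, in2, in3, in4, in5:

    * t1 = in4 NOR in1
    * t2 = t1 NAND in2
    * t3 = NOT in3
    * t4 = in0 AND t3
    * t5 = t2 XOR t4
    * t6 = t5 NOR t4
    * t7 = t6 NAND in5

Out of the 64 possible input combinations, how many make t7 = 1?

61

t7 = t6 NAND in5 must be 1, so at least one of t6, in5 is 0.
Enumerating the 64 input combinations, 61 give t7 = 1 and 3 give t7 = 0.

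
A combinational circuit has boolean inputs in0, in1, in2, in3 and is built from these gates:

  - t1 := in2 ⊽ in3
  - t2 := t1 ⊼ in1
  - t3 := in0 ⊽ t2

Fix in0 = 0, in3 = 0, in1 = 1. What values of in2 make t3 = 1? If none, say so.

Check with in0 = 0, in3 = 0, in1 = 1 and in2=0:
t1 = in2 ⊽ in3 = 0 ⊽ 0 = 1
t2 = t1 ⊼ in1 = 1 ⊼ 1 = 0
t3 = in0 ⊽ t2 = 0 ⊽ 0 = 1
So t3 = 1.

in2=0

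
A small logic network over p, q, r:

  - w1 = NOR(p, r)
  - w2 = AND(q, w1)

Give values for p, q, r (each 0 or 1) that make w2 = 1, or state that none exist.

p=0, q=1, r=0

w2 = AND(q, w1) must be 1, so both q = 1 and w1 = 1.
Check with p=0, q=1, r=0:
w1 = NOR(p, r) = NOR(0, 0) = 1
w2 = AND(q, w1) = AND(1, 1) = 1
So w2 = 1 as required.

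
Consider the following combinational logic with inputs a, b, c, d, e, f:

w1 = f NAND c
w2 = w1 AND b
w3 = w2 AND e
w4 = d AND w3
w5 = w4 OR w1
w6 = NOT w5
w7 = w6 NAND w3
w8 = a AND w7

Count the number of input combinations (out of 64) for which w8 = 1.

w8 = a AND w7 must be 1, so both a = 1 and w7 = 1.
w7 = w6 NAND w3 must be 1, so at least one of w6, w3 is 0.
Enumerating the 64 input combinations, 32 give w8 = 1 and 32 give w8 = 0.

32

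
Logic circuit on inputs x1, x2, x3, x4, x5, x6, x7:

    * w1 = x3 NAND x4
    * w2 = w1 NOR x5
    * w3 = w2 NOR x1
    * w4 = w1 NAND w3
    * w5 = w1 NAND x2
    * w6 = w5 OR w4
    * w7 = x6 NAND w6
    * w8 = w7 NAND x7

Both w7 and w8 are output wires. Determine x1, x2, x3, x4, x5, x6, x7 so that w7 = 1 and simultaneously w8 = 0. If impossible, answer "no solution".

x1=1, x2=0, x3=0, x4=1, x5=0, x6=0, x7=1

Check with x1=1, x2=0, x3=0, x4=1, x5=0, x6=0, x7=1:
w1 = x3 NAND x4 = 0 NAND 1 = 1
w2 = w1 NOR x5 = 1 NOR 0 = 0
w3 = w2 NOR x1 = 0 NOR 1 = 0
w4 = w1 NAND w3 = 1 NAND 0 = 1
w5 = w1 NAND x2 = 1 NAND 0 = 1
w6 = w5 OR w4 = 1 OR 1 = 1
w7 = x6 NAND w6 = 0 NAND 1 = 1
w8 = w7 NAND x7 = 1 NAND 1 = 0
So w7 = 1 and w8 = 0.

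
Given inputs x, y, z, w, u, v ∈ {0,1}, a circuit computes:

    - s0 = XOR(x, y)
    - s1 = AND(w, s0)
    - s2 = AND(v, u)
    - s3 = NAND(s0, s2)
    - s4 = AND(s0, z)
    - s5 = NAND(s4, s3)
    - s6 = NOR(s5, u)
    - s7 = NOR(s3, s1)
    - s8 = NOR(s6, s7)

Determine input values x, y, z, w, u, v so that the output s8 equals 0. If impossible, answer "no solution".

s8 = NOR(s6, s7) must be 0, so at least one of s6, s7 is 1.
Check with x=1 y=0 z=1 w=0 u=0 v=0:
s0 = XOR(x, y) = XOR(1, 0) = 1
s1 = AND(w, s0) = AND(0, 1) = 0
s2 = AND(v, u) = AND(0, 0) = 0
s3 = NAND(s0, s2) = NAND(1, 0) = 1
s4 = AND(s0, z) = AND(1, 1) = 1
s5 = NAND(s4, s3) = NAND(1, 1) = 0
s6 = NOR(s5, u) = NOR(0, 0) = 1
s7 = NOR(s3, s1) = NOR(1, 0) = 0
s8 = NOR(s6, s7) = NOR(1, 0) = 0
So s8 = 0 as required.

x=1 y=0 z=1 w=0 u=0 v=0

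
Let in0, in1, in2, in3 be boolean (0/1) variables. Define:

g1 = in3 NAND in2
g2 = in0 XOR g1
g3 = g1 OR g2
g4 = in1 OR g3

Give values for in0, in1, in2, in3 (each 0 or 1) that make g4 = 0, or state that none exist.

g4 = in1 OR g3 must be 0, so both in1 = 0 and g3 = 0.
Check with in0=0 in1=0 in2=1 in3=1:
g1 = in3 NAND in2 = 1 NAND 1 = 0
g2 = in0 XOR g1 = 0 XOR 0 = 0
g3 = g1 OR g2 = 0 OR 0 = 0
g4 = in1 OR g3 = 0 OR 0 = 0
So g4 = 0 as required.

in0=0 in1=0 in2=1 in3=1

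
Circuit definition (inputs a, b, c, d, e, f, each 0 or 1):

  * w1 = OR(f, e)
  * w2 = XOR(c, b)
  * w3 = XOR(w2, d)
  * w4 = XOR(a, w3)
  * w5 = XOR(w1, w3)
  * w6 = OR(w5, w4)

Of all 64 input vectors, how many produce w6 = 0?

16

w6 = OR(w5, w4) must be 0, so both w5 = 0 and w4 = 0.
w5 = XOR(w1, w3) must be 0, so w1 and w3 are equal.
w4 = XOR(a, w3) must be 0, so a and w3 are equal.
Enumerating the 64 input combinations, 16 give w6 = 0 and 48 give w6 = 1.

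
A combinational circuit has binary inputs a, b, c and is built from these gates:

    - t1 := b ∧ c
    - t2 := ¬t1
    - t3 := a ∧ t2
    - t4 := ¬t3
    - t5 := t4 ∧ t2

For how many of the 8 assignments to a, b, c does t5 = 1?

t5 = t4 ∧ t2 must be 1, so both t4 = 1 and t2 = 1.
t4 = ¬t3 must be 1, so t3 = 0.
Satisfying assignments:
  a=0, b=0, c=0
  a=0, b=0, c=1
  a=0, b=1, c=0

3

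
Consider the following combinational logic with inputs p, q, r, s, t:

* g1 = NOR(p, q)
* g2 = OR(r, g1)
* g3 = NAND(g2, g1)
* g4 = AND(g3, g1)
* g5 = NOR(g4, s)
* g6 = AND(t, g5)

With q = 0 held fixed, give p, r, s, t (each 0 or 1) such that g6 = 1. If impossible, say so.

p=1, r=0, s=0, t=1

g6 = AND(t, g5) must be 1, so both t = 1 and g5 = 1.
Check with q = 0 and p=1, r=0, s=0, t=1:
g1 = NOR(p, q) = NOR(1, 0) = 0
g2 = OR(r, g1) = OR(0, 0) = 0
g3 = NAND(g2, g1) = NAND(0, 0) = 1
g4 = AND(g3, g1) = AND(1, 0) = 0
g5 = NOR(g4, s) = NOR(0, 0) = 1
g6 = AND(t, g5) = AND(1, 1) = 1
So g6 = 1.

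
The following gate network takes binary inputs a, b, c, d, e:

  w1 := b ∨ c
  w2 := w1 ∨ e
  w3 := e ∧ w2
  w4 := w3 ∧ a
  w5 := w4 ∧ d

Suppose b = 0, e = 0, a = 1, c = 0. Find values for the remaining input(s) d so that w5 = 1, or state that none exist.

With b = 0, e = 0, a = 1, c = 0 fixed, none of the 2 settings of d give w5 = 1.
For example, with d=0:
w1 = b ∨ c = 0 ∨ 0 = 0
w2 = w1 ∨ e = 0 ∨ 0 = 0
w3 = e ∧ w2 = 0 ∧ 0 = 0
w4 = w3 ∧ a = 0 ∧ 1 = 0
w5 = w4 ∧ d = 0 ∧ 0 = 0
giving w5 = 0 ≠ 1.

no solution exists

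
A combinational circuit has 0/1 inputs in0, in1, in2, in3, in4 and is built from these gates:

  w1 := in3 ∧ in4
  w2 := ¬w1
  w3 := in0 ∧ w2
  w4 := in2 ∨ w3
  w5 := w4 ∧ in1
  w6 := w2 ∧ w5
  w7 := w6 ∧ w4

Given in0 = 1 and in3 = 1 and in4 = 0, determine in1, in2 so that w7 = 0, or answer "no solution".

w7 = w6 ∧ w4 must be 0, so at least one of w6, w4 is 0.
Check with in0 = 1 and in3 = 1 and in4 = 0 and in1=0, in2=0:
w1 = in3 ∧ in4 = 1 ∧ 0 = 0
w2 = ¬w1 = ¬0 = 1
w3 = in0 ∧ w2 = 1 ∧ 1 = 1
w4 = in2 ∨ w3 = 0 ∨ 1 = 1
w5 = w4 ∧ in1 = 1 ∧ 0 = 0
w6 = w2 ∧ w5 = 1 ∧ 0 = 0
w7 = w6 ∧ w4 = 0 ∧ 1 = 0
So w7 = 0.

in1=0, in2=0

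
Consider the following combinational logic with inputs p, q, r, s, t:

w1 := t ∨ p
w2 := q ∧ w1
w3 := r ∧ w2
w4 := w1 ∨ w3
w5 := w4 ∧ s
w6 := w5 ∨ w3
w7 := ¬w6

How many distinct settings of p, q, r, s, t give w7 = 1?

w7 = ¬w6 must be 1, so w6 = 0.
w6 = w5 ∨ w3 must be 0, so both w5 = 0 and w3 = 0.
w5 = w4 ∧ s must be 0, so at least one of w4, s is 0.
Enumerating the 32 input combinations, 17 give w7 = 1 and 15 give w7 = 0.

17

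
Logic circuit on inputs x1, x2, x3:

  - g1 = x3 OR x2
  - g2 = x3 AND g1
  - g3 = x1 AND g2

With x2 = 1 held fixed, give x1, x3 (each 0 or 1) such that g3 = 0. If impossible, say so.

g3 = x1 AND g2 must be 0, so at least one of x1, g2 is 0.
Check with x2 = 1 and x1=0, x3=0:
g1 = x3 OR x2 = 0 OR 1 = 1
g2 = x3 AND g1 = 0 AND 1 = 0
g3 = x1 AND g2 = 0 AND 0 = 0
So g3 = 0.

x1=0, x3=0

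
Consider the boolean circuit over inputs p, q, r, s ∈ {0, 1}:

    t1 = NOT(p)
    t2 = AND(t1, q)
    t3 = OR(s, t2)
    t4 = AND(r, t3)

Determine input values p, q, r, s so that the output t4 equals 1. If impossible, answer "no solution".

p=0, q=1, r=1, s=1

Check with p=0, q=1, r=1, s=1:
t1 = NOT(p) = NOT 0 = 1
t2 = AND(t1, q) = AND(1, 1) = 1
t3 = OR(s, t2) = OR(1, 1) = 1
t4 = AND(r, t3) = AND(1, 1) = 1
So t4 = 1 as required.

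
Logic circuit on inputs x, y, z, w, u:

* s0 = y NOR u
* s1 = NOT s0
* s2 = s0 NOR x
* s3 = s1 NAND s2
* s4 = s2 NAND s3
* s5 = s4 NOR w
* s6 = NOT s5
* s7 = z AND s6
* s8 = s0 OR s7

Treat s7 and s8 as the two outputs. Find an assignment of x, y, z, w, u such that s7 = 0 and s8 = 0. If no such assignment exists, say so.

x=1 y=0 z=0 w=1 u=1

Check with x=1 y=0 z=0 w=1 u=1:
s0 = y NOR u = 0 NOR 1 = 0
s1 = NOT s0 = NOT 0 = 1
s2 = s0 NOR x = 0 NOR 1 = 0
s3 = s1 NAND s2 = 1 NAND 0 = 1
s4 = s2 NAND s3 = 0 NAND 1 = 1
s5 = s4 NOR w = 1 NOR 1 = 0
s6 = NOT s5 = NOT 0 = 1
s7 = z AND s6 = 0 AND 1 = 0
s8 = s0 OR s7 = 0 OR 0 = 0
So s7 = 0 and s8 = 0.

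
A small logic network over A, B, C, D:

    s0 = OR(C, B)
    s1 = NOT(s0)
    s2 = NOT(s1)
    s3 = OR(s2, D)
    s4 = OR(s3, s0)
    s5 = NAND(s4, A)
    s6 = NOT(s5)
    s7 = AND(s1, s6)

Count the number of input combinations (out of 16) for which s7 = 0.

15

s7 = AND(s1, s6) must be 0, so at least one of s1, s6 is 0.
Enumerating the 16 input combinations, 15 give s7 = 0 and 1 give s7 = 1.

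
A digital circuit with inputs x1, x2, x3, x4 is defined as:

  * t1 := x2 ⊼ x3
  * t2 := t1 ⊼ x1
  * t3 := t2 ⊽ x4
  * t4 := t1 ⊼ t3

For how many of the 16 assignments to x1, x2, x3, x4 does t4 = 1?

t4 = t1 ⊼ t3 must be 1, so at least one of t1, t3 is 0.
Enumerating the 16 input combinations, 13 give t4 = 1 and 3 give t4 = 0.

13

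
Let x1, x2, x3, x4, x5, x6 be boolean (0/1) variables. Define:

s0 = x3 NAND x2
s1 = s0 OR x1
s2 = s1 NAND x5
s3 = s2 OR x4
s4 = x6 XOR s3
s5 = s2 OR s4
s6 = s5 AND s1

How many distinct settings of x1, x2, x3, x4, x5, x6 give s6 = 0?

s6 = s5 AND s1 must be 0, so at least one of s5, s1 is 0.
Enumerating the 64 input combinations, 22 give s6 = 0 and 42 give s6 = 1.

22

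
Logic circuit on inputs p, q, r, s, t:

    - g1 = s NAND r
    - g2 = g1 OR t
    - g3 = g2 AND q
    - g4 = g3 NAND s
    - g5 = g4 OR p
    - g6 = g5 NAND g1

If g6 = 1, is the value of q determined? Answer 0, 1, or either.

Both values of q occur among assignments with g6 = 1:
  q=0: p=0, q=0, r=1, s=1, t=0
  q=1: p=0, q=1, r=0, s=1, t=0

either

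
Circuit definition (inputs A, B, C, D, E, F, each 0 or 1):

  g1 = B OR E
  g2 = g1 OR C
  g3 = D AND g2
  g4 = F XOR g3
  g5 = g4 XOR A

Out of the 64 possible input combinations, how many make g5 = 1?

g5 = g4 XOR A must be 1, so g4 and A differ.
Enumerating the 64 input combinations, 32 give g5 = 1 and 32 give g5 = 0.

32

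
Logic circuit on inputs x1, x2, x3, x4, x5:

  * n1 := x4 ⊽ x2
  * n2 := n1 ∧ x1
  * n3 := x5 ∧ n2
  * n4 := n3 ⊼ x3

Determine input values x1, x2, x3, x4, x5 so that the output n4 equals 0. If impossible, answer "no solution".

Check with x1=1, x2=0, x3=1, x4=0, x5=1:
n1 = x4 ⊽ x2 = 0 ⊽ 0 = 1
n2 = n1 ∧ x1 = 1 ∧ 1 = 1
n3 = x5 ∧ n2 = 1 ∧ 1 = 1
n4 = n3 ⊼ x3 = 1 ⊼ 1 = 0
So n4 = 0 as required.

x1=1, x2=0, x3=1, x4=0, x5=1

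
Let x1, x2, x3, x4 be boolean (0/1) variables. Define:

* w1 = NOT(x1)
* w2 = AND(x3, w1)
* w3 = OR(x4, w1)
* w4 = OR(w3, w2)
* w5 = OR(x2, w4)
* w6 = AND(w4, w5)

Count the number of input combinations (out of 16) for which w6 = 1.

w6 = AND(w4, w5) must be 1, so both w4 = 1 and w5 = 1.
w4 = OR(w3, w2) must be 1, so at least one of w3, w2 is 1.
Enumerating the 16 input combinations, 12 give w6 = 1 and 4 give w6 = 0.

12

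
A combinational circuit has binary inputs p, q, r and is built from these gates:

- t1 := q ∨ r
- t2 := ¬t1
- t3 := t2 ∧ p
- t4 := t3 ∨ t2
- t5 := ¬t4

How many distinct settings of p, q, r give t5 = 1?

6

t5 = ¬t4 must be 1, so t4 = 0.
t4 = t3 ∨ t2 must be 0, so both t3 = 0 and t2 = 0.
Enumerating the 8 input combinations, 6 give t5 = 1 and 2 give t5 = 0.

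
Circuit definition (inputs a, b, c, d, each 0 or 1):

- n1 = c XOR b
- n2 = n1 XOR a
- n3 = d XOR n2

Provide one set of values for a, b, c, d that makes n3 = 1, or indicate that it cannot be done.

a=1 b=0 c=1 d=1

Check with a=1 b=0 c=1 d=1:
n1 = c XOR b = 1 XOR 0 = 1
n2 = n1 XOR a = 1 XOR 1 = 0
n3 = d XOR n2 = 1 XOR 0 = 1
So n3 = 1 as required.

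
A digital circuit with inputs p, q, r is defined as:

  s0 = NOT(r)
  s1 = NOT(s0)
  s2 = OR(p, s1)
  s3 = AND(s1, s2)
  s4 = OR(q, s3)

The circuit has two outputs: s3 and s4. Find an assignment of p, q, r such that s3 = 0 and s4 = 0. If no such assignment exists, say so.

Check with p=0, q=0, r=0:
s0 = NOT(r) = NOT 0 = 1
s1 = NOT(s0) = NOT 1 = 0
s2 = OR(p, s1) = OR(0, 0) = 0
s3 = AND(s1, s2) = AND(0, 0) = 0
s4 = OR(q, s3) = OR(0, 0) = 0
So s3 = 0 and s4 = 0.

p=0, q=0, r=0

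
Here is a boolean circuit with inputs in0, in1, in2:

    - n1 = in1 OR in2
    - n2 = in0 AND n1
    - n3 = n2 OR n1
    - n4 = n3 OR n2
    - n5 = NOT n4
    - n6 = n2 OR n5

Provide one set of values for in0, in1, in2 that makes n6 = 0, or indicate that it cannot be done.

in0=0, in1=1, in2=0

Check with in0=0, in1=1, in2=0:
n1 = in1 OR in2 = 1 OR 0 = 1
n2 = in0 AND n1 = 0 AND 1 = 0
n3 = n2 OR n1 = 0 OR 1 = 1
n4 = n3 OR n2 = 1 OR 0 = 1
n5 = NOT n4 = NOT 1 = 0
n6 = n2 OR n5 = 0 OR 0 = 0
So n6 = 0 as required.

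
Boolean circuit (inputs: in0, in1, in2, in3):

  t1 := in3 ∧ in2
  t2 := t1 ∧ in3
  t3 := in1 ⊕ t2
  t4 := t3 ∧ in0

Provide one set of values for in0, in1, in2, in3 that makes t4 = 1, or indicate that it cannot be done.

t4 = t3 ∧ in0 must be 1, so both t3 = 1 and in0 = 1.
t3 = in1 ⊕ t2 must be 1, so in1 and t2 differ.
Check with in0=1, in1=1, in2=0, in3=0:
t1 = in3 ∧ in2 = 0 ∧ 0 = 0
t2 = t1 ∧ in3 = 0 ∧ 0 = 0
t3 = in1 ⊕ t2 = 1 ⊕ 0 = 1
t4 = t3 ∧ in0 = 1 ∧ 1 = 1
So t4 = 1 as required.

in0=1, in1=1, in2=0, in3=0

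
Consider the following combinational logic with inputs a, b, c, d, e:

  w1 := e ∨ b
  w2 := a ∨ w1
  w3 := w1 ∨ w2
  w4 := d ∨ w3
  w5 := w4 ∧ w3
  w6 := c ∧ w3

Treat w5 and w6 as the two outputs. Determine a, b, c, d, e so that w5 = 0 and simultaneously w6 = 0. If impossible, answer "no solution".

Check with a=0 b=0 c=0 d=0 e=0:
w1 = e ∨ b = 0 ∨ 0 = 0
w2 = a ∨ w1 = 0 ∨ 0 = 0
w3 = w1 ∨ w2 = 0 ∨ 0 = 0
w4 = d ∨ w3 = 0 ∨ 0 = 0
w5 = w4 ∧ w3 = 0 ∧ 0 = 0
w6 = c ∧ w3 = 0 ∧ 0 = 0
So w5 = 0 and w6 = 0.

a=0 b=0 c=0 d=0 e=0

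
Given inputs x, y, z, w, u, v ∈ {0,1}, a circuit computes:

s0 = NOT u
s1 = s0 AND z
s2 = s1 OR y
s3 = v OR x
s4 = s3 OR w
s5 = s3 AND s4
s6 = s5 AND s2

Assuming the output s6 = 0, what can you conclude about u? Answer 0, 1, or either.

either

Both values of u occur among assignments with s6 = 0:
  u=0: x=0, y=0, z=0, w=0, u=0, v=0
  u=1: x=0, y=0, z=0, w=0, u=1, v=0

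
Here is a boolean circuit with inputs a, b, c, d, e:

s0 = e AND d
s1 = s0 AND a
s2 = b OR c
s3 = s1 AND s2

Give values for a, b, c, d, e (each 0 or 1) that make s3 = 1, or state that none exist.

a=1, b=1, c=0, d=1, e=1

s3 = s1 AND s2 must be 1, so both s1 = 1 and s2 = 1.
Check with a=1, b=1, c=0, d=1, e=1:
s0 = e AND d = 1 AND 1 = 1
s1 = s0 AND a = 1 AND 1 = 1
s2 = b OR c = 1 OR 0 = 1
s3 = s1 AND s2 = 1 AND 1 = 1
So s3 = 1 as required.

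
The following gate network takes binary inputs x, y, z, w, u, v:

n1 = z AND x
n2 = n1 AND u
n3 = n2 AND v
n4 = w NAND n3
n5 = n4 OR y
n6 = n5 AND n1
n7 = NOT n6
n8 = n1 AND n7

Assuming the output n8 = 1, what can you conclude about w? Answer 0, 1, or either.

n8 = n1 AND n7 must be 1, so both n1 = 1 and n7 = 1.
n1 = z AND x must be 1, so both z = 1 and x = 1.
n7 = NOT n6 must be 1, so n6 = 0.
Every assignment with n8 = 1 has w = 1; there are 1 such assignment(s).
  x=1, y=0, z=1, w=1, u=1, v=1

1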